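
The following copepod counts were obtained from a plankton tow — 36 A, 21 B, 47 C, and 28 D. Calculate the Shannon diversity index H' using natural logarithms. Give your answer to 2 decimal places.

Total N = 36+21+47+28 = 132, so the proportions are 0.2727, 0.1591, 0.3561, 0.2121 (working shown to 4 dp, full precision carried).
Each pᵢ ln pᵢ term: 0.2727×(-1.2993)=-0.3543, 0.1591×(-1.8383)=-0.2925, 0.3561×(-1.0327)=-0.3677, 0.2121×(-1.5506)=-0.3289.
Sum = -1.3434, so H' = 1.34.

1.34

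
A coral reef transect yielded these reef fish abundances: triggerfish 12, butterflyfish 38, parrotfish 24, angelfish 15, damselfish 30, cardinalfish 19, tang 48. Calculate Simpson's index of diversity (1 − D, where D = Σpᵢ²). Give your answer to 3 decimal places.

Total N = 12+38+24+15+30+19+48 = 186, so the proportions are 0.06452, 0.2043, 0.12903, 0.08065, 0.16129, 0.10215, 0.25806 (working shown to 5 dp, full precision carried).
D = 0.06452² + 0.2043² + 0.12903² + 0.08065² + 0.16129² + 0.10215² + 0.25806² = 0.00416 + 0.04174 + 0.01665 + 0.00650 + 0.02601 + 0.01043 + 0.06660 = 0.17210.
So 1 − D = 0.82790, i.e. 0.828 to 3 decimal places.

0.828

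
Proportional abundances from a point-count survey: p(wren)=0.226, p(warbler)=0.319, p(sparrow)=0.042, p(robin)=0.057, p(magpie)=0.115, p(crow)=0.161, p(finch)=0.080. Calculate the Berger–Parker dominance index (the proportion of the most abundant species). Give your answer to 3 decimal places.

The largest proportion is 0.319, i.e. d = 0.319 to 3 decimal places.

0.319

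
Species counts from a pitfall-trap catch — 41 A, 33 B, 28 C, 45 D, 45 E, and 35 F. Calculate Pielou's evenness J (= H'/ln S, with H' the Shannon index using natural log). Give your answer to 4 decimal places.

0.9920

Total N = 41+33+28+45+45+35 = 227, so the proportions are 0.180617, 0.145374, 0.123348, 0.198238, 0.198238, 0.154185 (working shown to 6 dp, full precision carried).
H' = −Σ pᵢ ln pᵢ = −((-0.309104) + (-0.280346) + (-0.258136) + (-0.320806) + (-0.320806) + (-0.288265)) = 1.777462.
With S = 6 species, ln S = 1.791759, so J = 1.777462/1.791759 = 0.992021, i.e. 0.9920 to 4 decimal places.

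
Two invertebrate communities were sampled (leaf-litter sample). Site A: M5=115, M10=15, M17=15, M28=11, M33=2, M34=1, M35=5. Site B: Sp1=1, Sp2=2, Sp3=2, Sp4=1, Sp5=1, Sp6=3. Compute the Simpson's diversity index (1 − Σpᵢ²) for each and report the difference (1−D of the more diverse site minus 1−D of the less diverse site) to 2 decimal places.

0.31

Site A: N=164, proportions 0.7012, 0.0915, 0.0915, 0.0671, 0.0122, 0.0061, 0.0305, giving 1−D = 0.4859 (working shown to 4 dp, full precision carried).
Site B: N=10, proportions 0.1, 0.2, 0.2, 0.1, 0.1, 0.3, giving 1−D = 0.8000.
Difference = |0.4859 − 0.8000| = 0.3141, i.e. 0.31 to 2 decimal places.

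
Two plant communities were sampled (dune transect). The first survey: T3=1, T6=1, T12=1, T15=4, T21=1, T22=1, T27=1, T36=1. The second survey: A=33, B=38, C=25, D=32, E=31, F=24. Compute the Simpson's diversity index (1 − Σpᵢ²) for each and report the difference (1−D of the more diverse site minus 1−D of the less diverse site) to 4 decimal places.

0.0193

The first survey: N=11, proportions 0.09090909, 0.09090909, 0.09090909, 0.36363636, 0.09090909, 0.09090909, 0.09090909, 0.09090909, giving 1−D = 0.80991736 (working shown to 8 dp, full precision carried).
The second survey: N=183, proportions 0.18032787, 0.20765027, 0.13661202, 0.17486339, 0.16939891, 0.13114754, giving 1−D = 0.82922751.
Difference = |0.80991736 − 0.82922751| = 0.01931015, i.e. 0.0193 to 4 decimal places.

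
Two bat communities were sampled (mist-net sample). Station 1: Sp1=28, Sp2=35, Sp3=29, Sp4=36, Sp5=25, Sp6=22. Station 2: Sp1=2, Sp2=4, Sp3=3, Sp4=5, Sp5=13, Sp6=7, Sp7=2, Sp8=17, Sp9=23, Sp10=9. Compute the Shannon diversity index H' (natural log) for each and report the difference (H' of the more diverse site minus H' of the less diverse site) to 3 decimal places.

Station 1: N=175, proportions 0.16, 0.2, 0.165714, 0.205714, 0.142857, 0.125714, giving H' = 1.776946 (working shown to 6 dp, full precision carried).
Station 2: N=85, proportions 0.023529, 0.047059, 0.035294, 0.058824, 0.152941, 0.082353, 0.023529, 0.2, 0.270588, 0.105882, giving H' = 2.011092.
Difference = |1.776946 − 2.011092| = 0.234146, i.e. 0.234 to 3 decimal places.

0.234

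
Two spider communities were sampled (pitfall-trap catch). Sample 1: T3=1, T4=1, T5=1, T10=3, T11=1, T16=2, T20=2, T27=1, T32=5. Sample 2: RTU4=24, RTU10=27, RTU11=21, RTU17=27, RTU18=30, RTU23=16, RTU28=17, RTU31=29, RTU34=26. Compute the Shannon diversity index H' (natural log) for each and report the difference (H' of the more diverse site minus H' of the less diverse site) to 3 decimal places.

Sample 1: N=17, proportions 0.058824, 0.058824, 0.058824, 0.176471, 0.058824, 0.117647, 0.117647, 0.058824, 0.294118, giving H' = 2.002883 (working shown to 6 dp, full precision carried).
Sample 2: N=217, proportions 0.110599, 0.124424, 0.096774, 0.124424, 0.138249, 0.073733, 0.078341, 0.133641, 0.119816, giving H' = 2.176637.
Difference = |2.002883 − 2.176637| = 0.173754, i.e. 0.174 to 3 decimal places.

0.174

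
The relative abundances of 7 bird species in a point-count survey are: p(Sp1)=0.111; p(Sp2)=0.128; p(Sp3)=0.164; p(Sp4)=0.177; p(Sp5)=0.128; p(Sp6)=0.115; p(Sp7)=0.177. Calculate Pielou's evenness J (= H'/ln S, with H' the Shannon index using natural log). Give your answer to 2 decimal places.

H' = −Σ pᵢ ln pᵢ = −((-0.2440) + (-0.2631) + (-0.2965) + (-0.3065) + (-0.2631) + (-0.2487) + (-0.3065)) = 1.9285 (working shown to 4 dp, full precision carried).
With S = 7 species, ln S = 1.9459, so J = 1.9285/1.9459 = 0.9910, i.e. 0.99 to 2 decimal places.

0.99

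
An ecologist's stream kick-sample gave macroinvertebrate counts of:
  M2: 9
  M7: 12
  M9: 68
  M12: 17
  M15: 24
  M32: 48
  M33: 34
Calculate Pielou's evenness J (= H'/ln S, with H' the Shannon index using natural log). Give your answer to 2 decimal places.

Total N = 9+12+68+17+24+48+34 = 212, so the proportions are 0.0425, 0.0566, 0.3208, 0.0802, 0.1132, 0.2264, 0.1604 (working shown to 4 dp, full precision carried).
H' = −Σ pᵢ ln pᵢ = −((-0.1341) + (-0.1625) + (-0.3647) + (-0.2023) + (-0.2466) + (-0.3363) + (-0.2935)) = 1.7402.
With S = 7 species, ln S = 1.9459, so J = 1.7402/1.9459 = 0.8943, i.e. 0.89 to 2 decimal places.

0.89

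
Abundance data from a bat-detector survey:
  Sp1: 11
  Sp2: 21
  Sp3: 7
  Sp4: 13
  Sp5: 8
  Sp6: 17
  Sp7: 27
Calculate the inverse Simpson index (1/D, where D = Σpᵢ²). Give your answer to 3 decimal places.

Total N = 11+21+7+13+8+17+27 = 104, so the proportions are 0.1057692, 0.2019231, 0.0673077, 0.125, 0.0769231, 0.1634615, 0.2596154 (working shown to 7 dp, full precision carried).
D = 0.1057692² + 0.2019231² + 0.0673077² + 0.125² + 0.0769231² + 0.1634615² + 0.2596154² = 0.0111871 + 0.0407729 + 0.0045303 + 0.0156250 + 0.0059172 + 0.0267197 + 0.0674001 = 0.1721524.
So 1/D = 5.80881, i.e. 5.809 to 3 decimal places.

5.809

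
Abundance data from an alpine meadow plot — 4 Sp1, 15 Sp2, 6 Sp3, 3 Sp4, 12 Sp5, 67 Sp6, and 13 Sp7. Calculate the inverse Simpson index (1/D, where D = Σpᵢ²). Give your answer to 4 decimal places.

Total N = 4+15+6+3+12+67+13 = 120, so the proportions are 0.0333333, 0.125, 0.05, 0.025, 0.1, 0.5583333, 0.1083333 (working shown to 7 dp, full precision carried).
D = 0.0333333² + 0.125² + 0.05² + 0.025² + 0.1² + 0.5583333² + 0.1083333² = 0.0011111 + 0.0156250 + 0.0025000 + 0.0006250 + 0.0100000 + 0.3117361 + 0.0117361 = 0.3533333.
So 1/D = 2.830189, i.e. 2.8302 to 4 decimal places.

2.8302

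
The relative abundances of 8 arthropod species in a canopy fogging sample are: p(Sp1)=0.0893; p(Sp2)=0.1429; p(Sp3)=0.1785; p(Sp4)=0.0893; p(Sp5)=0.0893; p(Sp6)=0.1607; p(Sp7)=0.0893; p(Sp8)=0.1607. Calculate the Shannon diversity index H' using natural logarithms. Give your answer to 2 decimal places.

2.04

Each pᵢ ln pᵢ term (working shown to 4 dp, full precision carried): 0.0893×(-2.4158)=-0.2157, 0.1429×(-1.9456)=-0.2780, 0.1785×(-1.7232)=-0.3076, 0.0893×(-2.4158)=-0.2157, 0.0893×(-2.4158)=-0.2157, 0.1607×(-1.8282)=-0.2938, 0.0893×(-2.4158)=-0.2157, 0.1607×(-1.8282)=-0.2938.
Sum = -2.0361, so H' = 2.04.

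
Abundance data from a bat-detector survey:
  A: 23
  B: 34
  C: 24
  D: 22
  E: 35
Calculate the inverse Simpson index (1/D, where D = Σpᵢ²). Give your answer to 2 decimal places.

Total N = 23+34+24+22+35 = 138, so the proportions are 0.166667, 0.246377, 0.173913, 0.15942, 0.253623 (working shown to 6 dp, full precision carried).
D = 0.166667² + 0.246377² + 0.173913² + 0.15942² + 0.253623² = 0.027778 + 0.060702 + 0.030246 + 0.025415 + 0.064325 = 0.208465.
So 1/D = 4.7970, i.e. 4.80 to 2 decimal places.

4.80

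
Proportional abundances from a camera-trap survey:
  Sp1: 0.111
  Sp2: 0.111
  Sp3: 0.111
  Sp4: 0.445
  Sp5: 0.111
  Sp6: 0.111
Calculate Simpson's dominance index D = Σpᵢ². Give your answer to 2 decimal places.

D = 0.111² + 0.111² + 0.111² + 0.445² + 0.111² + 0.111² = 0.0123 + 0.0123 + 0.0123 + 0.1980 + 0.0123 + 0.0123 = 0.2596 (working shown to 4 dp, full precision carried).
To 2 decimal places, D = 0.26.

0.26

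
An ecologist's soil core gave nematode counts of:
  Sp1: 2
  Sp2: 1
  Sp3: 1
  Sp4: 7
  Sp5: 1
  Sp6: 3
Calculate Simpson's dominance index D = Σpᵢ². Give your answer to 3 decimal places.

Total N = 2+1+1+7+1+3 = 15, so the proportions are 0.13333, 0.06667, 0.06667, 0.46667, 0.06667, 0.2 (working shown to 5 dp, full precision carried).
D = 0.13333² + 0.06667² + 0.06667² + 0.46667² + 0.06667² + 0.2² = 0.01778 + 0.00444 + 0.00444 + 0.21778 + 0.00444 + 0.04000 = 0.28889.
To 3 decimal places, D = 0.289.

0.289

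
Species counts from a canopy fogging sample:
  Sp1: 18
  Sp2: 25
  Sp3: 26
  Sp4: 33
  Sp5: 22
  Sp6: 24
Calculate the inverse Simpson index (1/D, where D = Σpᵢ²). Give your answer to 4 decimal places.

5.8039

Total N = 18+25+26+33+22+24 = 148, so the proportions are 0.12162162, 0.16891892, 0.17567568, 0.22297297, 0.14864865, 0.16216216 (working shown to 8 dp, full precision carried).
D = 0.12162162² + 0.16891892² + 0.17567568² + 0.22297297² + 0.14864865² + 0.16216216² = 0.01479182 + 0.02853360 + 0.03086194 + 0.04971695 + 0.02209642 + 0.02629657 = 0.17229730.
So 1/D = 5.803922, i.e. 5.8039 to 4 decimal places.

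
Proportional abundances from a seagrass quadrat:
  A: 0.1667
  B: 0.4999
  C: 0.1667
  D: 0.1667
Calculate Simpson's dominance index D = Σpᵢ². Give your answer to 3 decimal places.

D = 0.1667² + 0.4999² + 0.1667² + 0.1667² = 0.02779 + 0.24990 + 0.02779 + 0.02779 = 0.33327 (working shown to 5 dp, full precision carried).
To 3 decimal places, D = 0.333.

0.333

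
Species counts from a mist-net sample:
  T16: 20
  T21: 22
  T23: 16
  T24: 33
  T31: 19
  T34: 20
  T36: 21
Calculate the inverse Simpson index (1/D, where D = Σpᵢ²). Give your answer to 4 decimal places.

Total N = 20+22+16+33+19+20+21 = 151, so the proportions are 0.13245033, 0.14569536, 0.10596026, 0.21854305, 0.12582781, 0.13245033, 0.13907285 (working shown to 8 dp, full precision carried).
D = 0.13245033² + 0.14569536² + 0.10596026² + 0.21854305² + 0.12582781² + 0.13245033² + 0.13907285² = 0.01754309 + 0.02122714 + 0.01122758 + 0.04776106 + 0.01583264 + 0.01754309 + 0.01934126 = 0.15047586.
So 1/D = 6.645584, i.e. 6.6456 to 4 decimal places.

6.6456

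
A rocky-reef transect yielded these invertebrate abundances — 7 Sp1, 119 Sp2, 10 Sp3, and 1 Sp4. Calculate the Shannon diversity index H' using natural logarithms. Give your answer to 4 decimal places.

0.5013

Total N = 7+119+10+1 = 137, so the proportions are 0.051095, 0.868613, 0.072993, 0.007299 (working shown to 6 dp, full precision carried).
Each pᵢ ln pᵢ term: 0.051095×(-2.974071)=-0.151960, 0.868613×(-0.140857)=-0.122351, 0.072993×(-2.617396)=-0.191051, 0.007299×(-4.919981)=-0.035912.
Sum = -0.501273, so H' = 0.5013.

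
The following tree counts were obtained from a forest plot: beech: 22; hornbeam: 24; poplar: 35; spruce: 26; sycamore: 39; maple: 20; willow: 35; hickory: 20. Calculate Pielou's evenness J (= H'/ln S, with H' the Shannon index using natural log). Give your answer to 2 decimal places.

Total N = 22+24+35+26+39+20+35+20 = 221, so the proportions are 0.0995, 0.1086, 0.1584, 0.1176, 0.1765, 0.0905, 0.1584, 0.0905 (working shown to 4 dp, full precision carried).
H' = −Σ pᵢ ln pᵢ = −((-0.2297) + (-0.2411) + (-0.2918) + (-0.2518) + (-0.3061) + (-0.2174) + (-0.2918) + (-0.2174)) = 2.0472.
With S = 8 species, ln S = 2.0794, so J = 2.0472/2.0794 = 0.9845, i.e. 0.98 to 2 decimal places.

0.98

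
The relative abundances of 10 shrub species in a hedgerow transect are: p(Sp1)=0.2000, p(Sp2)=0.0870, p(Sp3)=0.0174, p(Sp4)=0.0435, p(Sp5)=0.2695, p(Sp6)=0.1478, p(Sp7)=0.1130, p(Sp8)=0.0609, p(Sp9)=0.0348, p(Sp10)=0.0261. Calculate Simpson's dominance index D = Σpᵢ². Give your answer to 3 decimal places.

0.163

D = 0.2² + 0.087² + 0.0174² + 0.0435² + 0.2695² + 0.1478² + 0.113² + 0.0609² + 0.0348² + 0.0261² = 0.04000 + 0.00757 + 0.00030 + 0.00189 + 0.07263 + 0.02184 + 0.01277 + 0.00371 + 0.00121 + 0.00068 = 0.16261 (working shown to 5 dp, full precision carried).
To 3 decimal places, D = 0.163.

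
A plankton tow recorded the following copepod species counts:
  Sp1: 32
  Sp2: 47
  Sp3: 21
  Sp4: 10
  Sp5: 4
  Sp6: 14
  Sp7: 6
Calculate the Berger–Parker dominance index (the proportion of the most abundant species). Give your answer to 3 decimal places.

0.351

Total N = 32+47+21+10+4+14+6 = 134, so the proportions are 0.23881, 0.35075, 0.15672, 0.07463, 0.02985, 0.10448, 0.04478 (working shown to 5 dp, full precision carried).
The largest proportion is 0.35075, i.e. d = 0.351 to 3 decimal places.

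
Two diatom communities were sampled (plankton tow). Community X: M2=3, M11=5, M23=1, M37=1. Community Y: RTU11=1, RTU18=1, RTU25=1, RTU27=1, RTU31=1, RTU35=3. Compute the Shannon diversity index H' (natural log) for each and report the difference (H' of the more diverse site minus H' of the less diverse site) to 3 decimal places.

Community X: N=10, proportions 0.3, 0.5, 0.1, 0.1, giving H' = 1.16828 (working shown to 5 dp, full precision carried).
Community Y: N=8, proportions 0.125, 0.125, 0.125, 0.125, 0.125, 0.375, giving H' = 1.66746.
Difference = |1.16828 − 1.66746| = 0.49918, i.e. 0.499 to 3 decimal places.

0.499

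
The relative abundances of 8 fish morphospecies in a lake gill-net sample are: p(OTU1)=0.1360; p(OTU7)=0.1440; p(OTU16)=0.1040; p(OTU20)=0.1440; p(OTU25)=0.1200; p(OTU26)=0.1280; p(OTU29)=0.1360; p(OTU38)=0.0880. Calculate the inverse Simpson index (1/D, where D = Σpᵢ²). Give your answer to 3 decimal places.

7.824

D = 0.136² + 0.144² + 0.104² + 0.144² + 0.12² + 0.128² + 0.136² + 0.088² = 0.0184960 + 0.0207360 + 0.0108160 + 0.0207360 + 0.0144000 + 0.0163840 + 0.0184960 + 0.0077440 = 0.1278080 (working shown to 7 dp, full precision carried).
So 1/D = 7.82424, i.e. 7.824 to 3 decimal places.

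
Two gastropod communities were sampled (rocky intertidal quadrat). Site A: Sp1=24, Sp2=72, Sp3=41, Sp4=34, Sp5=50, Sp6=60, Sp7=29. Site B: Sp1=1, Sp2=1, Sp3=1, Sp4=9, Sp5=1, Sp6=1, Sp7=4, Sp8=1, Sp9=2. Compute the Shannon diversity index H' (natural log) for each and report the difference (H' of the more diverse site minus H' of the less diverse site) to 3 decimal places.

0.108

Site A: N=310, proportions 0.077419, 0.232258, 0.132258, 0.109677, 0.16129, 0.193548, 0.093548, giving H' = 1.880897 (working shown to 6 dp, full precision carried).
Site B: N=21, proportions 0.047619, 0.047619, 0.047619, 0.428571, 0.047619, 0.047619, 0.190476, 0.047619, 0.095238, giving H' = 1.772785.
Difference = |1.880897 − 1.772785| = 0.108112, i.e. 0.108 to 3 decimal places.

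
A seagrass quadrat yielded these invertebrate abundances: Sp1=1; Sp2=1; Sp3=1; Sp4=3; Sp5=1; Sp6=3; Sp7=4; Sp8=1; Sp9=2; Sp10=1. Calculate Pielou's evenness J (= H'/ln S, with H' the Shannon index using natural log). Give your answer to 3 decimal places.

Total N = 1+1+1+3+1+3+4+1+2+1 = 18, so the proportions are 0.05556, 0.05556, 0.05556, 0.16667, 0.05556, 0.16667, 0.22222, 0.05556, 0.11111, 0.05556 (working shown to 5 dp, full precision carried).
H' = −Σ pᵢ ln pᵢ = −((-0.16058) + (-0.16058) + (-0.16058) + (-0.29863) + (-0.16058) + (-0.29863) + (-0.33424) + (-0.16058) + (-0.24414) + (-0.16058)) = 2.13909.
With S = 10 species, ln S = 2.30259, so J = 2.13909/2.30259 = 0.92899, i.e. 0.929 to 3 decimal places.

0.929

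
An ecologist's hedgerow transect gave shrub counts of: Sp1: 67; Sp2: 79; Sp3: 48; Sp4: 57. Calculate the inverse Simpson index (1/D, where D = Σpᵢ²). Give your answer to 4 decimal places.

3.8691

Total N = 67+79+48+57 = 251, so the proportions are 0.26693227, 0.31474104, 0.19123506, 0.22709163 (working shown to 8 dp, full precision carried).
D = 0.26693227² + 0.31474104² + 0.19123506² + 0.22709163² = 0.07125284 + 0.09906192 + 0.03657085 + 0.05157061 = 0.25845621.
So 1/D = 3.869127, i.e. 3.8691 to 4 decimal places.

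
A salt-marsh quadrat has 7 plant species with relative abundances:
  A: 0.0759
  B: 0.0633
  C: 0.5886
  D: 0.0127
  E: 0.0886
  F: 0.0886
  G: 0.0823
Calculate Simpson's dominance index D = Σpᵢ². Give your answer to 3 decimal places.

D = 0.0759² + 0.0633² + 0.5886² + 0.0127² + 0.0886² + 0.0886² + 0.0823² = 0.00576 + 0.00401 + 0.34645 + 0.00016 + 0.00785 + 0.00785 + 0.00677 = 0.37885 (working shown to 5 dp, full precision carried).
To 3 decimal places, D = 0.379.

0.379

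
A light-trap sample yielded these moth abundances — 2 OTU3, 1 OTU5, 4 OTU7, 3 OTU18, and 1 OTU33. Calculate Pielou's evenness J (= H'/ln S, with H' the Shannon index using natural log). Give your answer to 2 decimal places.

0.91

Total N = 2+1+4+3+1 = 11, so the proportions are 0.1818, 0.0909, 0.3636, 0.2727, 0.0909 (working shown to 4 dp, full precision carried).
H' = −Σ pᵢ ln pᵢ = −((-0.3100) + (-0.2180) + (-0.3679) + (-0.3543) + (-0.2180)) = 1.4681.
With S = 5 species, ln S = 1.6094, so J = 1.4681/1.6094 = 0.9122, i.e. 0.91 to 2 decimal places.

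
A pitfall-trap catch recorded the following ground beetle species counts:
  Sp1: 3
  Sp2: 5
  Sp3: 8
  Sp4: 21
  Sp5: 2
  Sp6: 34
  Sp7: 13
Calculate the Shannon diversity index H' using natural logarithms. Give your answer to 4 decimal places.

1.5876

Total N = 3+5+8+21+2+34+13 = 86, so the proportions are 0.034884, 0.05814, 0.093023, 0.244186, 0.023256, 0.395349, 0.151163 (working shown to 6 dp, full precision carried).
Each pᵢ ln pᵢ term: 0.034884×(-3.355735)=-0.117061, 0.05814×(-2.844909)=-0.165402, 0.093023×(-2.374906)=-0.220921, 0.244186×(-1.409825)=-0.344260, 0.023256×(-3.761200)=-0.087470, 0.395349×(-0.927987)=-0.366878, 0.151163×(-1.889398)=-0.285607.
Sum = -1.587598, so H' = 1.5876.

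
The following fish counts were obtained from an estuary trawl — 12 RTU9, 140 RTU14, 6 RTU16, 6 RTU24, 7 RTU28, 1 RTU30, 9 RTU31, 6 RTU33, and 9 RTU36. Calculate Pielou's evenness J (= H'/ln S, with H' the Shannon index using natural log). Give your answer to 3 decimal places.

0.528

Total N = 12+140+6+6+7+1+9+6+9 = 196, so the proportions are 0.06122, 0.71429, 0.03061, 0.03061, 0.03571, 0.0051, 0.04592, 0.03061, 0.04592 (working shown to 5 dp, full precision carried).
H' = −Σ pᵢ ln pᵢ = −((-0.17101) + (-0.24034) + (-0.10673) + (-0.10673) + (-0.11901) + (-0.02693) + (-0.14147) + (-0.10673) + (-0.14147)) = 1.16040.
With S = 9 species, ln S = 2.19722, so J = 1.16040/2.19722 = 0.52812, i.e. 0.528 to 3 decimal places.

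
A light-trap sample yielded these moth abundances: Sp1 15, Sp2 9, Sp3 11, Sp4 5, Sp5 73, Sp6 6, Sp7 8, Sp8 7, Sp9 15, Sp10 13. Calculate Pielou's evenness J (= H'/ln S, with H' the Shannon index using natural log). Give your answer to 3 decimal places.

Total N = 15+9+11+5+73+6+8+7+15+13 = 162, so the proportions are 0.09259, 0.05556, 0.0679, 0.03086, 0.45062, 0.03704, 0.04938, 0.04321, 0.09259, 0.08025 (working shown to 5 dp, full precision carried).
H' = −Σ pᵢ ln pᵢ = −((-0.22033) + (-0.16058) + (-0.18263) + (-0.10735) + (-0.35920) + (-0.12207) + (-0.14855) + (-0.13575) + (-0.22033) + (-0.20243)) = 1.85923.
With S = 10 species, ln S = 2.30259, so J = 1.85923/2.30259 = 0.80745, i.e. 0.807 to 3 decimal places.

0.807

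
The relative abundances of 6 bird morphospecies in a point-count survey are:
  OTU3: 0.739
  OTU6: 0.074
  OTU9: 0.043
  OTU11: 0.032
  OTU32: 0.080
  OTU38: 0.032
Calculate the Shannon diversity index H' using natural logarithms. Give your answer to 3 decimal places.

0.974

Each pᵢ ln pᵢ term (working shown to 5 dp, full precision carried): 0.739×(-0.30246)=-0.22352, 0.074×(-2.60369)=-0.19267, 0.043×(-3.14656)=-0.13530, 0.032×(-3.44202)=-0.11014, 0.08×(-2.52573)=-0.20206, 0.032×(-3.44202)=-0.11014.
Sum = -0.97384, so H' = 0.974.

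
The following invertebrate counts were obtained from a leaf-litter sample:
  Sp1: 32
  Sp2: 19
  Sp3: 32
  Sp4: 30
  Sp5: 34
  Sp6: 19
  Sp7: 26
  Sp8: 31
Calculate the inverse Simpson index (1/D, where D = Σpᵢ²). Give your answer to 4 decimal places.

Total N = 32+19+32+30+34+19+26+31 = 223, so the proportions are 0.14349776, 0.08520179, 0.14349776, 0.13452915, 0.15246637, 0.08520179, 0.11659193, 0.13901345 (working shown to 8 dp, full precision carried).
D = 0.14349776² + 0.08520179² + 0.14349776² + 0.13452915² + 0.15246637² + 0.08520179² + 0.11659193² + 0.13901345² = 0.02059161 + 0.00725935 + 0.02059161 + 0.01809809 + 0.02324599 + 0.00725935 + 0.01359368 + 0.01932474 = 0.12996441.
So 1/D = 7.694414, i.e. 7.6944 to 4 decimal places.

7.6944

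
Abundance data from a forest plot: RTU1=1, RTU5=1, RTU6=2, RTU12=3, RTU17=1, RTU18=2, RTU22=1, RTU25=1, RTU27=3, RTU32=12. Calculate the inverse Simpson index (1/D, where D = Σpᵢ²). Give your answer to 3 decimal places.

Total N = 1+1+2+3+1+2+1+1+3+12 = 27, so the proportions are 0.037037, 0.037037, 0.0740741, 0.1111111, 0.037037, 0.0740741, 0.037037, 0.037037, 0.1111111, 0.4444444 (working shown to 7 dp, full precision carried).
D = 0.037037² + 0.037037² + 0.0740741² + 0.1111111² + 0.037037² + 0.0740741² + 0.037037² + 0.037037² + 0.1111111² + 0.4444444² = 0.0013717 + 0.0013717 + 0.0054870 + 0.0123457 + 0.0013717 + 0.0054870 + 0.0013717 + 0.0013717 + 0.0123457 + 0.1975309 = 0.2400549.
So 1/D = 4.16571, i.e. 4.166 to 3 decimal places.

4.166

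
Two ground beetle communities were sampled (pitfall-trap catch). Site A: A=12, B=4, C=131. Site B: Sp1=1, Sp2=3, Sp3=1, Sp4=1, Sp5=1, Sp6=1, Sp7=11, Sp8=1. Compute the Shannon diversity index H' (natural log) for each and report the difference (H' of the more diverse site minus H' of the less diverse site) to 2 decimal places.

Site A: N=147, proportions 0.0816, 0.0272, 0.8912, giving H' = 0.4053 (working shown to 4 dp, full precision carried).
Site B: N=20, proportions 0.05, 0.15, 0.05, 0.05, 0.05, 0.05, 0.55, 0.05, giving H' = 1.5121.
Difference = |0.4053 − 1.5121| = 1.1068, i.e. 1.11 to 2 decimal places.

1.11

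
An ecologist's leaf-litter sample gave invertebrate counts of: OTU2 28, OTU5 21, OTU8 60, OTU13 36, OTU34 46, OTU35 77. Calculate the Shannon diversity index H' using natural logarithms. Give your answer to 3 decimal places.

Total N = 28+21+60+36+46+77 = 268, so the proportions are 0.10448, 0.07836, 0.22388, 0.13433, 0.17164, 0.28731 (working shown to 5 dp, full precision carried).
Each pᵢ ln pᵢ term: 0.10448×(-2.25878)=-0.23599, 0.07836×(-2.54646)=-0.19954, 0.22388×(-1.49664)=-0.33507, 0.13433×(-2.00747)=-0.26966, 0.17164×(-1.76235)=-0.30249, 0.28731×(-1.24718)=-0.35833.
Sum = -1.70108, so H' = 1.701.

1.701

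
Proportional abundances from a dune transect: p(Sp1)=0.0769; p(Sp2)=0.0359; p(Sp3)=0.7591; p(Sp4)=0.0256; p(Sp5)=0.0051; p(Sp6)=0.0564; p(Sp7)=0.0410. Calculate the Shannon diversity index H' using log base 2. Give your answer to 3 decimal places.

Each pᵢ log₂ pᵢ term (working shown to 5 dp, full precision carried): 0.0769×(-3.70087)=-0.28460, 0.0359×(-4.79987)=-0.17232, 0.7591×(-0.39764)=-0.30185, 0.0256×(-5.28771)=-0.13537, 0.0051×(-7.61529)=-0.03884, 0.0564×(-4.14816)=-0.23396, 0.041×(-4.60823)=-0.18894.
Sum = -1.35586, so H' = 1.356.

1.356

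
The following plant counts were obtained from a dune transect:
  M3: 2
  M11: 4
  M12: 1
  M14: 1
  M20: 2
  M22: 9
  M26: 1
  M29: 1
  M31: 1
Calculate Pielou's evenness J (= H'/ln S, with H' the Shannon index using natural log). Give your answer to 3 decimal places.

0.826

Total N = 2+4+1+1+2+9+1+1+1 = 22, so the proportions are 0.09091, 0.18182, 0.04545, 0.04545, 0.09091, 0.40909, 0.04545, 0.04545, 0.04545 (working shown to 5 dp, full precision carried).
H' = −Σ pᵢ ln pᵢ = −((-0.21799) + (-0.30995) + (-0.14050) + (-0.14050) + (-0.21799) + (-0.36565) + (-0.14050) + (-0.14050) + (-0.14050)) = 1.81410.
With S = 9 species, ln S = 2.19722, so J = 1.81410/2.19722 = 0.82563, i.e. 0.826 to 3 decimal places.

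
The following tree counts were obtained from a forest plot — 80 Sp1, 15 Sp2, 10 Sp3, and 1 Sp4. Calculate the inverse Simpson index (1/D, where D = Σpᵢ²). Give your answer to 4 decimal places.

1.6705

Total N = 80+15+10+1 = 106, so the proportions are 0.754717, 0.1415094, 0.0943396, 0.009434 (working shown to 7 dp, full precision carried).
D = 0.754717² + 0.1415094² + 0.0943396² + 0.009434² = 0.5695977 + 0.0200249 + 0.0089000 + 0.0000890 = 0.5986116.
So 1/D = 1.670532, i.e. 1.6705 to 4 decimal places.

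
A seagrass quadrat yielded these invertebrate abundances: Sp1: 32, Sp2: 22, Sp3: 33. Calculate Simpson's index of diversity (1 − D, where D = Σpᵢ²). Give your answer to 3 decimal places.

Total N = 32+22+33 = 87, so the proportions are 0.36782, 0.25287, 0.37931 (working shown to 5 dp, full precision carried).
D = 0.36782² + 0.25287² + 0.37931² = 0.13529 + 0.06395 + 0.14388 = 0.34311.
So 1 − D = 0.65689, i.e. 0.657 to 3 decimal places.

0.657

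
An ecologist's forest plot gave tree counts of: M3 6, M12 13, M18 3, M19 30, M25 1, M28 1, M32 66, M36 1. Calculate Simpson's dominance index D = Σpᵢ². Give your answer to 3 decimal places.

0.374

Total N = 6+13+3+30+1+1+66+1 = 121, so the proportions are 0.04959, 0.10744, 0.02479, 0.24793, 0.00826, 0.00826, 0.54545, 0.00826 (working shown to 5 dp, full precision carried).
D = 0.04959² + 0.10744² + 0.02479² + 0.24793² + 0.00826² + 0.00826² + 0.54545² + 0.00826² = 0.00246 + 0.01154 + 0.00061 + 0.06147 + 0.00007 + 0.00007 + 0.29752 + 0.00007 = 0.37381.
To 3 decimal places, D = 0.374.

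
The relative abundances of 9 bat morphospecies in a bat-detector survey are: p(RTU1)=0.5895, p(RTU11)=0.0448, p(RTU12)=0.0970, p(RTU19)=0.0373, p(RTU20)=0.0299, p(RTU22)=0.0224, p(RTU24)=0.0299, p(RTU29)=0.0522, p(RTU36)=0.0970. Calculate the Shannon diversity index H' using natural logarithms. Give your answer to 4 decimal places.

1.4751

Each pᵢ ln pᵢ term (working shown to 6 dp, full precision carried): 0.5895×(-0.528481)=-0.311539, 0.0448×(-3.105547)=-0.139129, 0.097×(-2.333044)=-0.226305, 0.0373×(-3.288762)=-0.122671, 0.0299×(-3.509897)=-0.104946, 0.0224×(-3.798694)=-0.085091, 0.0299×(-3.509897)=-0.104946, 0.0522×(-2.952673)=-0.154130, 0.097×(-2.333044)=-0.226305.
Sum = -1.475061, so H' = 1.4751.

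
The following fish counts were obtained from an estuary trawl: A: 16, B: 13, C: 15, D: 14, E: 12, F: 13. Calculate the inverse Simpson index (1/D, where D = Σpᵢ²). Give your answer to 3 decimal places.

Total N = 16+13+15+14+12+13 = 83, so the proportions are 0.1927711, 0.1566265, 0.1807229, 0.1686747, 0.1445783, 0.1566265 (working shown to 7 dp, full precision carried).
D = 0.1927711² + 0.1566265² + 0.1807229² + 0.1686747² + 0.1445783² + 0.1566265² = 0.0371607 + 0.0245319 + 0.0326608 + 0.0284512 + 0.0209029 + 0.0245319 = 0.1682392.
So 1/D = 5.94392, i.e. 5.944 to 3 decimal places.

5.944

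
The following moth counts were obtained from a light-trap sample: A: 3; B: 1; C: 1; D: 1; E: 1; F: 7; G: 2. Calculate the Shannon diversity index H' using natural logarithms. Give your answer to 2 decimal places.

Total N = 3+1+1+1+1+7+2 = 16, so the proportions are 0.1875, 0.0625, 0.0625, 0.0625, 0.0625, 0.4375, 0.125 (working shown to 4 dp, full precision carried).
Each pᵢ ln pᵢ term: 0.1875×(-1.6740)=-0.3139, 0.0625×(-2.7726)=-0.1733, 0.0625×(-2.7726)=-0.1733, 0.0625×(-2.7726)=-0.1733, 0.0625×(-2.7726)=-0.1733, 0.4375×(-0.8267)=-0.3617, 0.125×(-2.0794)=-0.2599.
Sum = -1.6286, so H' = 1.63.

1.63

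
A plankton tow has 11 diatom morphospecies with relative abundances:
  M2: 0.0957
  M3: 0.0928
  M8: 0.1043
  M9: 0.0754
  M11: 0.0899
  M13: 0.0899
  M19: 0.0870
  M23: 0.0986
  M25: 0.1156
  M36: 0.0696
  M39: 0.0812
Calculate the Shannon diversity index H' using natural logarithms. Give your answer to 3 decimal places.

Each pᵢ ln pᵢ term (working shown to 5 dp, full precision carried): 0.0957×(-2.34654)=-0.22456, 0.0928×(-2.37731)=-0.22061, 0.1043×(-2.26048)=-0.23577, 0.0754×(-2.58495)=-0.19491, 0.0899×(-2.40906)=-0.21657, 0.0899×(-2.40906)=-0.21657, 0.087×(-2.44185)=-0.21244, 0.0986×(-2.31668)=-0.22843, 0.1156×(-2.15762)=-0.24942, 0.0696×(-2.66499)=-0.18548, 0.0812×(-2.51084)=-0.20388.
Sum = -2.38865, so H' = 2.389.

2.389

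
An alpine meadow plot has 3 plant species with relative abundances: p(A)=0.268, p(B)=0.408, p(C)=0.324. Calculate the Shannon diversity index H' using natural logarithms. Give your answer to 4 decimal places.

Each pᵢ ln pᵢ term (working shown to 6 dp, full precision carried): 0.268×(-1.316768)=-0.352894, 0.408×(-0.896488)=-0.365767, 0.324×(-1.127012)=-0.365152.
Sum = -1.083813, so H' = 1.0838.

1.0838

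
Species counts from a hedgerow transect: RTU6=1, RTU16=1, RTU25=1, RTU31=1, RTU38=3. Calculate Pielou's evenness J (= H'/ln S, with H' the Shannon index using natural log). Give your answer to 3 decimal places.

Total N = 1+1+1+1+3 = 7, so the proportions are 0.14286, 0.14286, 0.14286, 0.14286, 0.42857 (working shown to 5 dp, full precision carried).
H' = −Σ pᵢ ln pᵢ = −((-0.27799) + (-0.27799) + (-0.27799) + (-0.27799) + (-0.36313)) = 1.47508.
With S = 5 species, ln S = 1.60944, so J = 1.47508/1.60944 = 0.91652, i.e. 0.917 to 3 decimal places.

0.917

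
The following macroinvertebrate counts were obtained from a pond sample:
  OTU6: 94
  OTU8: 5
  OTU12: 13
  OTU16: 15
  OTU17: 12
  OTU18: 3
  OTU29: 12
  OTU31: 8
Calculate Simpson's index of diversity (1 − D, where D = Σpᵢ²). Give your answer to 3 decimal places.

Total N = 94+5+13+15+12+3+12+8 = 162, so the proportions are 0.58025, 0.03086, 0.08025, 0.09259, 0.07407, 0.01852, 0.07407, 0.04938 (working shown to 5 dp, full precision carried).
D = 0.58025² + 0.03086² + 0.08025² + 0.09259² + 0.07407² + 0.01852² + 0.07407² + 0.04938² = 0.33669 + 0.00095 + 0.00644 + 0.00857 + 0.00549 + 0.00034 + 0.00549 + 0.00244 = 0.36641.
So 1 − D = 0.63359, i.e. 0.634 to 3 decimal places.

0.634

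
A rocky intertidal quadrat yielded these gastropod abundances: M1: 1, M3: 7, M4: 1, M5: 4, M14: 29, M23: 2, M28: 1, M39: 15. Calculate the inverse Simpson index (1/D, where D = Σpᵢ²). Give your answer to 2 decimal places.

3.16

Total N = 1+7+1+4+29+2+1+15 = 60, so the proportions are 0.016667, 0.116667, 0.016667, 0.066667, 0.483333, 0.033333, 0.016667, 0.25 (working shown to 6 dp, full precision carried).
D = 0.016667² + 0.116667² + 0.016667² + 0.066667² + 0.483333² + 0.033333² + 0.016667² + 0.25² = 0.000278 + 0.013611 + 0.000278 + 0.004444 + 0.233611 + 0.001111 + 0.000278 + 0.062500 = 0.316111.
So 1/D = 3.1634, i.e. 3.16 to 2 decimal places.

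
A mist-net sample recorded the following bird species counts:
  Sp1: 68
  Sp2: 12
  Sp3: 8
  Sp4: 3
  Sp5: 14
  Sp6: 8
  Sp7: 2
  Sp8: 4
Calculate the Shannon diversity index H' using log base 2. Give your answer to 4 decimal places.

2.0795

Total N = 68+12+8+3+14+8+2+4 = 119, so the proportions are 0.571429, 0.10084, 0.067227, 0.02521, 0.117647, 0.067227, 0.016807, 0.033613 (working shown to 6 dp, full precision carried).
Each pᵢ log₂ pᵢ term: 0.571429×(-0.807355)=-0.461346, 0.10084×(-3.309855)=-0.333767, 0.067227×(-3.894818)=-0.261836, 0.02521×(-5.309855)=-0.133862, 0.117647×(-3.087463)=-0.363231, 0.067227×(-3.894818)=-0.261836, 0.016807×(-5.894818)=-0.099073, 0.033613×(-4.894818)=-0.164532.
Sum = -2.079483, so H' = 2.0795.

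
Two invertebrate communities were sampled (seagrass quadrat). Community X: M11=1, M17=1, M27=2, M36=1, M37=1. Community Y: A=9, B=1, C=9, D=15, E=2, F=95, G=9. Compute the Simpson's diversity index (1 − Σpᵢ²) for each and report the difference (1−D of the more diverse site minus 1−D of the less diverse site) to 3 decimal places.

0.262

Community X: N=6, proportions 0.16667, 0.16667, 0.33333, 0.16667, 0.16667, giving 1−D = 0.77778 (working shown to 5 dp, full precision carried).
Community Y: N=140, proportions 0.06429, 0.00714, 0.06429, 0.10714, 0.01429, 0.67857, 0.06429, giving 1−D = 0.51541.
Difference = |0.77778 − 0.51541| = 0.26237, i.e. 0.262 to 3 decimal places.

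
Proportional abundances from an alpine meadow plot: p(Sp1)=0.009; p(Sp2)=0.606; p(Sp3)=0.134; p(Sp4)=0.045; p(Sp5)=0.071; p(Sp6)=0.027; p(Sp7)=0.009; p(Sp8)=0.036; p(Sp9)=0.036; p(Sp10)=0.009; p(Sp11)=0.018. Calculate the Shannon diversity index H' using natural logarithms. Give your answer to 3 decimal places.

1.437

Each pᵢ ln pᵢ term (working shown to 5 dp, full precision carried): 0.009×(-4.71053)=-0.04239, 0.606×(-0.50088)=-0.30353, 0.134×(-2.00992)=-0.26933, 0.045×(-3.10109)=-0.13955, 0.071×(-2.64508)=-0.18780, 0.027×(-3.61192)=-0.09752, 0.009×(-4.71053)=-0.04239, 0.036×(-3.32424)=-0.11967, 0.036×(-3.32424)=-0.11967, 0.009×(-4.71053)=-0.04239, 0.018×(-4.01738)=-0.07231.
Sum = -1.43657, so H' = 1.437.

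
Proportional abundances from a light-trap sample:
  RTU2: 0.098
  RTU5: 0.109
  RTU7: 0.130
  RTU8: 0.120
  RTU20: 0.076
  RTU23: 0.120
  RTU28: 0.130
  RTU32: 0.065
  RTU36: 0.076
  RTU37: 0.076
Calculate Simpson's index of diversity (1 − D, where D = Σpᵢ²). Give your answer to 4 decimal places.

D = 0.098² + 0.109² + 0.13² + 0.12² + 0.076² + 0.12² + 0.13² + 0.065² + 0.076² + 0.076² = 0.009604 + 0.011881 + 0.016900 + 0.014400 + 0.005776 + 0.014400 + 0.016900 + 0.004225 + 0.005776 + 0.005776 = 0.105638 (working shown to 6 dp, full precision carried).
So 1 − D = 0.894362, i.e. 0.8944 to 4 decimal places.

0.8944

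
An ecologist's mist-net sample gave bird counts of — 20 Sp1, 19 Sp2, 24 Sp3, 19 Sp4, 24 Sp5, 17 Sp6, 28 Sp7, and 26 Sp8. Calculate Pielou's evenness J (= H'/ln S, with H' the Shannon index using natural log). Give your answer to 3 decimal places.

Total N = 20+19+24+19+24+17+28+26 = 177, so the proportions are 0.11299, 0.10734, 0.13559, 0.10734, 0.13559, 0.09605, 0.15819, 0.14689 (working shown to 5 dp, full precision carried).
H' = −Σ pᵢ ln pᵢ = −((-0.24637) + (-0.23956) + (-0.27093) + (-0.23956) + (-0.27093) + (-0.22503) + (-0.29170) + (-0.28175)) = 2.06583.
With S = 8 species, ln S = 2.07944, so J = 2.06583/2.07944 = 0.99345, i.e. 0.993 to 3 decimal places.

0.993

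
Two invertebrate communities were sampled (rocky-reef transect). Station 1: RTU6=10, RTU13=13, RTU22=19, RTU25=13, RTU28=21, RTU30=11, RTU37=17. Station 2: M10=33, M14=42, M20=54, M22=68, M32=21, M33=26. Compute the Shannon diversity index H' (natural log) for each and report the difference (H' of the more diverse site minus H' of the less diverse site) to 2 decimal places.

0.20

Station 1: N=104, proportions 0.0962, 0.125, 0.1827, 0.125, 0.2019, 0.1058, 0.1635, giving H' = 1.9123 (working shown to 4 dp, full precision carried).
Station 2: N=244, proportions 0.1352, 0.1721, 0.2213, 0.2787, 0.0861, 0.1066, giving H' = 1.7130.
Difference = |1.9123 − 1.7130| = 0.1993, i.e. 0.20 to 2 decimal places.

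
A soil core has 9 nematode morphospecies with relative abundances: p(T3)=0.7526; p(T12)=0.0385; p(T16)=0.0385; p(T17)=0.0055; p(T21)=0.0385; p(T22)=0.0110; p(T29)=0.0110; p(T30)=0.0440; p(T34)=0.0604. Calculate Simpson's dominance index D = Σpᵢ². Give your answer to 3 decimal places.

D = 0.7526² + 0.0385² + 0.0385² + 0.0055² + 0.0385² + 0.011² + 0.011² + 0.044² + 0.0604² = 0.56641 + 0.00148 + 0.00148 + 0.00003 + 0.00148 + 0.00012 + 0.00012 + 0.00194 + 0.00365 = 0.57671 (working shown to 5 dp, full precision carried).
To 3 decimal places, D = 0.577.

0.577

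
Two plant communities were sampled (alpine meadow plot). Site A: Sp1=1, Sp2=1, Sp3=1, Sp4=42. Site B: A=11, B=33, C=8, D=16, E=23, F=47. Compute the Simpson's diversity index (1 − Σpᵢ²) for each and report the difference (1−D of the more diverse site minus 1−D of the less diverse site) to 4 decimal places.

0.6485

Site A: N=45, proportions 0.022222, 0.022222, 0.022222, 0.933333, giving 1−D = 0.127407 (working shown to 6 dp, full precision carried).
Site B: N=138, proportions 0.07971, 0.23913, 0.057971, 0.115942, 0.166667, 0.34058, giving 1−D = 0.775887.
Difference = |0.127407 − 0.775887| = 0.648480, i.e. 0.6485 to 4 decimal places.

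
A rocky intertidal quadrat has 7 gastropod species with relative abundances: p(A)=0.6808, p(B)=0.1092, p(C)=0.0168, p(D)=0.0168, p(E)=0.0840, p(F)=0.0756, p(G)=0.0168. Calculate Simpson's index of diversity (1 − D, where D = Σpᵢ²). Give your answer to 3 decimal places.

0.511

D = 0.6808² + 0.1092² + 0.0168² + 0.0168² + 0.084² + 0.0756² + 0.0168² = 0.46349 + 0.01192 + 0.00028 + 0.00028 + 0.00706 + 0.00572 + 0.00028 = 0.48903 (working shown to 5 dp, full precision carried).
So 1 − D = 0.51097, i.e. 0.511 to 3 decimal places.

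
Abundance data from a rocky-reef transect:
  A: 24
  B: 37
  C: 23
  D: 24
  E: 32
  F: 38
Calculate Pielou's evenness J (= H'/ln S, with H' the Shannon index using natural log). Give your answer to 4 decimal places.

0.9875

Total N = 24+37+23+24+32+38 = 178, so the proportions are 0.134831, 0.207865, 0.129213, 0.134831, 0.179775, 0.213483 (working shown to 6 dp, full precision carried).
H' = −Σ pᵢ ln pᵢ = −((-0.270166) + (-0.326528) + (-0.264408) + (-0.270166) + (-0.308503) + (-0.329660)) = 1.769431.
With S = 6 species, ln S = 1.791759, so J = 1.769431/1.791759 = 0.987538, i.e. 0.9875 to 4 decimal places.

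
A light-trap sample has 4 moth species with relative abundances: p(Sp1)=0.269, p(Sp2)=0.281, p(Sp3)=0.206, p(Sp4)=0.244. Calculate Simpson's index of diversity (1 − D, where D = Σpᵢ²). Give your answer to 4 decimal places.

D = 0.269² + 0.281² + 0.206² + 0.244² = 0.072361 + 0.078961 + 0.042436 + 0.059536 = 0.253294 (working shown to 6 dp, full precision carried).
So 1 − D = 0.746706, i.e. 0.7467 to 4 decimal places.

0.7467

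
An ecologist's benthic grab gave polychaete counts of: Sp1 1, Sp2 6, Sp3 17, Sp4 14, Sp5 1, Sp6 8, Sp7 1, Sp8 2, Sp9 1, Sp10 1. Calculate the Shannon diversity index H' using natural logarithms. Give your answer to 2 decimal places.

Total N = 1+6+17+14+1+8+1+2+1+1 = 52, so the proportions are 0.0192, 0.1154, 0.3269, 0.2692, 0.0192, 0.1538, 0.0192, 0.0385, 0.0192, 0.0192 (working shown to 4 dp, full precision carried).
Each pᵢ ln pᵢ term: 0.0192×(-3.9512)=-0.0760, 0.1154×(-2.1595)=-0.2492, 0.3269×(-1.1180)=-0.3655, 0.2692×(-1.3122)=-0.3533, 0.0192×(-3.9512)=-0.0760, 0.1538×(-1.8718)=-0.2880, 0.0192×(-3.9512)=-0.0760, 0.0385×(-3.2581)=-0.1253, 0.0192×(-3.9512)=-0.0760, 0.0192×(-3.9512)=-0.0760.
Sum = -1.7612, so H' = 1.76.

1.76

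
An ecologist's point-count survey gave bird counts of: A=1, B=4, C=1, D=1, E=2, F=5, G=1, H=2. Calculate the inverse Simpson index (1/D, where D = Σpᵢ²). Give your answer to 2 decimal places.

5.45

Total N = 1+4+1+1+2+5+1+2 = 17, so the proportions are 0.058824, 0.235294, 0.058824, 0.058824, 0.117647, 0.294118, 0.058824, 0.117647 (working shown to 6 dp, full precision carried).
D = 0.058824² + 0.235294² + 0.058824² + 0.058824² + 0.117647² + 0.294118² + 0.058824² + 0.117647² = 0.003460 + 0.055363 + 0.003460 + 0.003460 + 0.013841 + 0.086505 + 0.003460 + 0.013841 = 0.183391.
So 1/D = 5.4528, i.e. 5.45 to 2 decimal places.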